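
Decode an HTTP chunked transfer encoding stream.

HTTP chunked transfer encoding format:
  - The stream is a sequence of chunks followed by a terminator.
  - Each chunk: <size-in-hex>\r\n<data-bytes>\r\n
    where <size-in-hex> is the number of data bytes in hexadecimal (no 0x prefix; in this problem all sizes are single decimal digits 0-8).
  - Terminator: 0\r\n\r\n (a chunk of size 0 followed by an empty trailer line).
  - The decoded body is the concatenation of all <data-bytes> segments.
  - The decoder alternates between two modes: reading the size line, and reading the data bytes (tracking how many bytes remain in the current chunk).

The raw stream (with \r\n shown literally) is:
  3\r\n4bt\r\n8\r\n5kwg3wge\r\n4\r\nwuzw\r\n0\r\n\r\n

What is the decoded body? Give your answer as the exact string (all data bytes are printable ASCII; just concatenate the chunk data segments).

Answer: 4bt5kwg3wgewuzw

Derivation:
Chunk 1: stream[0..1]='3' size=0x3=3, data at stream[3..6]='4bt' -> body[0..3], body so far='4bt'
Chunk 2: stream[8..9]='8' size=0x8=8, data at stream[11..19]='5kwg3wge' -> body[3..11], body so far='4bt5kwg3wge'
Chunk 3: stream[21..22]='4' size=0x4=4, data at stream[24..28]='wuzw' -> body[11..15], body so far='4bt5kwg3wgewuzw'
Chunk 4: stream[30..31]='0' size=0 (terminator). Final body='4bt5kwg3wgewuzw' (15 bytes)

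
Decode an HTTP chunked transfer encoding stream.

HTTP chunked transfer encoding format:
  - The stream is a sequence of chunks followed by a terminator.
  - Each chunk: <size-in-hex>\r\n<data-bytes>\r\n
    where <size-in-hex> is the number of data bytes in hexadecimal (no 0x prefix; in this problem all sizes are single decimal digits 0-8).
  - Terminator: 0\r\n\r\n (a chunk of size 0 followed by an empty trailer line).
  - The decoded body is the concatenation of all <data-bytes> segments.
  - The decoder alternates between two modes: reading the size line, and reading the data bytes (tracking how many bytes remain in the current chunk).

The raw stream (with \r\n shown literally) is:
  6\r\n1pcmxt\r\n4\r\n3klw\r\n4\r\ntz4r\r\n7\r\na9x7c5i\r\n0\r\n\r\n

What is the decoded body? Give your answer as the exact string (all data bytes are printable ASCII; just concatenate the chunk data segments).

Chunk 1: stream[0..1]='6' size=0x6=6, data at stream[3..9]='1pcmxt' -> body[0..6], body so far='1pcmxt'
Chunk 2: stream[11..12]='4' size=0x4=4, data at stream[14..18]='3klw' -> body[6..10], body so far='1pcmxt3klw'
Chunk 3: stream[20..21]='4' size=0x4=4, data at stream[23..27]='tz4r' -> body[10..14], body so far='1pcmxt3klwtz4r'
Chunk 4: stream[29..30]='7' size=0x7=7, data at stream[32..39]='a9x7c5i' -> body[14..21], body so far='1pcmxt3klwtz4ra9x7c5i'
Chunk 5: stream[41..42]='0' size=0 (terminator). Final body='1pcmxt3klwtz4ra9x7c5i' (21 bytes)

Answer: 1pcmxt3klwtz4ra9x7c5i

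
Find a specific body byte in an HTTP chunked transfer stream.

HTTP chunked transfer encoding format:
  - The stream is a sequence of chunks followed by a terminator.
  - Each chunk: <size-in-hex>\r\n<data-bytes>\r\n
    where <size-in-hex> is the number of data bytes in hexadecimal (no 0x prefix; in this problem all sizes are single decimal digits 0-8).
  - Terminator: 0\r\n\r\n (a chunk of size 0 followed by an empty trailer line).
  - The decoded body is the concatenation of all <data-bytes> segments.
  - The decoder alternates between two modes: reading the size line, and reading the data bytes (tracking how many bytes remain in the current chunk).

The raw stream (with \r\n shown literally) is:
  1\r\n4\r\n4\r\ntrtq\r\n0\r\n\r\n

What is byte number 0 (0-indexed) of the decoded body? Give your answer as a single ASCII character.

Answer: 4

Derivation:
Chunk 1: stream[0..1]='1' size=0x1=1, data at stream[3..4]='4' -> body[0..1], body so far='4'
Chunk 2: stream[6..7]='4' size=0x4=4, data at stream[9..13]='trtq' -> body[1..5], body so far='4trtq'
Chunk 3: stream[15..16]='0' size=0 (terminator). Final body='4trtq' (5 bytes)
Body byte 0 = '4'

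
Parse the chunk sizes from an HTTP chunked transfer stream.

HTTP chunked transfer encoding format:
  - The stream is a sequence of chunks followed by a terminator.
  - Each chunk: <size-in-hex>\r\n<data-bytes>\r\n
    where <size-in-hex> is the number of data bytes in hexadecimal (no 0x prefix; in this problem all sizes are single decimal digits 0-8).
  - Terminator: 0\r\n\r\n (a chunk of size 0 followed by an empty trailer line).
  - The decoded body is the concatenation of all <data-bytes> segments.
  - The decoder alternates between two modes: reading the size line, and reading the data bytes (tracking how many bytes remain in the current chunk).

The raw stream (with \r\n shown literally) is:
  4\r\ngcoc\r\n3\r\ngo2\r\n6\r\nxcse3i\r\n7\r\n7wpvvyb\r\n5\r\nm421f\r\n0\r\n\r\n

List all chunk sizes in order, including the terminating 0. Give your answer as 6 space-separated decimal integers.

Answer: 4 3 6 7 5 0

Derivation:
Chunk 1: stream[0..1]='4' size=0x4=4, data at stream[3..7]='gcoc' -> body[0..4], body so far='gcoc'
Chunk 2: stream[9..10]='3' size=0x3=3, data at stream[12..15]='go2' -> body[4..7], body so far='gcocgo2'
Chunk 3: stream[17..18]='6' size=0x6=6, data at stream[20..26]='xcse3i' -> body[7..13], body so far='gcocgo2xcse3i'
Chunk 4: stream[28..29]='7' size=0x7=7, data at stream[31..38]='7wpvvyb' -> body[13..20], body so far='gcocgo2xcse3i7wpvvyb'
Chunk 5: stream[40..41]='5' size=0x5=5, data at stream[43..48]='m421f' -> body[20..25], body so far='gcocgo2xcse3i7wpvvybm421f'
Chunk 6: stream[50..51]='0' size=0 (terminator). Final body='gcocgo2xcse3i7wpvvybm421f' (25 bytes)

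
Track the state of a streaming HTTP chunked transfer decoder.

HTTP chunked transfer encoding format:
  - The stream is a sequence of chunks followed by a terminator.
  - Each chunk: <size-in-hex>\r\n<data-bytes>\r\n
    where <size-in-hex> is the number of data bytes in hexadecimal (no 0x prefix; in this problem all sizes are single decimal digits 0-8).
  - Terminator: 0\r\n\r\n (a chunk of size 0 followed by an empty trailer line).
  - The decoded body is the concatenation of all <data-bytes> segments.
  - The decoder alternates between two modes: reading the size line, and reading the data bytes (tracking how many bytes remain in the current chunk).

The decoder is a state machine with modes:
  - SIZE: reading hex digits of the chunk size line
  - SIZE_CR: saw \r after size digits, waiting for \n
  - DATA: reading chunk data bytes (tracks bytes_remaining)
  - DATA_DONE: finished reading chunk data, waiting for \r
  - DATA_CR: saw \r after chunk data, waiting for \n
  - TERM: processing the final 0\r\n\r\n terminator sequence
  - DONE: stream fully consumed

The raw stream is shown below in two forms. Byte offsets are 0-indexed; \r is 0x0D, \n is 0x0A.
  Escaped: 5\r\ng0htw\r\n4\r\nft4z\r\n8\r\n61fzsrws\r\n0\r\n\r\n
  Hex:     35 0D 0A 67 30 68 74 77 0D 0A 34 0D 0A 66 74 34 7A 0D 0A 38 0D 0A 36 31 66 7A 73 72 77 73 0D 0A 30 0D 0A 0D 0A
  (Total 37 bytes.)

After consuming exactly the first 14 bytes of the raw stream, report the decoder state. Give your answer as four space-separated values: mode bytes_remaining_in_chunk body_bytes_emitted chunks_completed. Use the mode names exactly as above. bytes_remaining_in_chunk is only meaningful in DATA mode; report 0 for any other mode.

Byte 0 = '5': mode=SIZE remaining=0 emitted=0 chunks_done=0
Byte 1 = 0x0D: mode=SIZE_CR remaining=0 emitted=0 chunks_done=0
Byte 2 = 0x0A: mode=DATA remaining=5 emitted=0 chunks_done=0
Byte 3 = 'g': mode=DATA remaining=4 emitted=1 chunks_done=0
Byte 4 = '0': mode=DATA remaining=3 emitted=2 chunks_done=0
Byte 5 = 'h': mode=DATA remaining=2 emitted=3 chunks_done=0
Byte 6 = 't': mode=DATA remaining=1 emitted=4 chunks_done=0
Byte 7 = 'w': mode=DATA_DONE remaining=0 emitted=5 chunks_done=0
Byte 8 = 0x0D: mode=DATA_CR remaining=0 emitted=5 chunks_done=0
Byte 9 = 0x0A: mode=SIZE remaining=0 emitted=5 chunks_done=1
Byte 10 = '4': mode=SIZE remaining=0 emitted=5 chunks_done=1
Byte 11 = 0x0D: mode=SIZE_CR remaining=0 emitted=5 chunks_done=1
Byte 12 = 0x0A: mode=DATA remaining=4 emitted=5 chunks_done=1
Byte 13 = 'f': mode=DATA remaining=3 emitted=6 chunks_done=1

Answer: DATA 3 6 1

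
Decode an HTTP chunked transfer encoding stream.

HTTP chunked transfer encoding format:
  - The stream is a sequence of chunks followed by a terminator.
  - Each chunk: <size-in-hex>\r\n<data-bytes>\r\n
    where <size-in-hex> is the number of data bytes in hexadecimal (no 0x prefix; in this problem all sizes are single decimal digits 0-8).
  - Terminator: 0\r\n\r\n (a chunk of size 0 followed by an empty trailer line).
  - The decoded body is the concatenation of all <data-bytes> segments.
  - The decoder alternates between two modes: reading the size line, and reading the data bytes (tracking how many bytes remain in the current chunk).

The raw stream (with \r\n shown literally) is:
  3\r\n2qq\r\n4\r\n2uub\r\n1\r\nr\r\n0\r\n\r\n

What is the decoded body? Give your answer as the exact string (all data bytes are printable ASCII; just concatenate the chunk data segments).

Answer: 2qq2uubr

Derivation:
Chunk 1: stream[0..1]='3' size=0x3=3, data at stream[3..6]='2qq' -> body[0..3], body so far='2qq'
Chunk 2: stream[8..9]='4' size=0x4=4, data at stream[11..15]='2uub' -> body[3..7], body so far='2qq2uub'
Chunk 3: stream[17..18]='1' size=0x1=1, data at stream[20..21]='r' -> body[7..8], body so far='2qq2uubr'
Chunk 4: stream[23..24]='0' size=0 (terminator). Final body='2qq2uubr' (8 bytes)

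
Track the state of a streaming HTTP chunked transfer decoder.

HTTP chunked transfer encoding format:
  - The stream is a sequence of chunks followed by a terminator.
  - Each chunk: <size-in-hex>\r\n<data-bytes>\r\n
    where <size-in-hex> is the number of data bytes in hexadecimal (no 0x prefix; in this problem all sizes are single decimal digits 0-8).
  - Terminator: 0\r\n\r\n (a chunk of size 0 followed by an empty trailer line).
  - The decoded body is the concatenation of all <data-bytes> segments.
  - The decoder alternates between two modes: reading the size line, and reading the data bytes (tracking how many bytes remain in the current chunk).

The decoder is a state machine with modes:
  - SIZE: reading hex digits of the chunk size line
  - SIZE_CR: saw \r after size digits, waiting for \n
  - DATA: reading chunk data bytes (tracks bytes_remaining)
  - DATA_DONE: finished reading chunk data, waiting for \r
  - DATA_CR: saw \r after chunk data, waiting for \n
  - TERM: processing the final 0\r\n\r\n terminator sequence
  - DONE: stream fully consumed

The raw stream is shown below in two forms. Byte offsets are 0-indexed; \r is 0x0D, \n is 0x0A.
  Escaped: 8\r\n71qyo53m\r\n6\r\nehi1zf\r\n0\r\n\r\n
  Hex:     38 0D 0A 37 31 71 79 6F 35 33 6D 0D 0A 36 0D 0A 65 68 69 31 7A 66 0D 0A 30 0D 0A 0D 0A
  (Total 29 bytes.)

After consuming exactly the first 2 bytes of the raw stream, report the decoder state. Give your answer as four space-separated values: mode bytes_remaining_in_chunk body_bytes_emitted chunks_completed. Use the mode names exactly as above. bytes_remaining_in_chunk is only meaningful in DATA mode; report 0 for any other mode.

Answer: SIZE_CR 0 0 0

Derivation:
Byte 0 = '8': mode=SIZE remaining=0 emitted=0 chunks_done=0
Byte 1 = 0x0D: mode=SIZE_CR remaining=0 emitted=0 chunks_done=0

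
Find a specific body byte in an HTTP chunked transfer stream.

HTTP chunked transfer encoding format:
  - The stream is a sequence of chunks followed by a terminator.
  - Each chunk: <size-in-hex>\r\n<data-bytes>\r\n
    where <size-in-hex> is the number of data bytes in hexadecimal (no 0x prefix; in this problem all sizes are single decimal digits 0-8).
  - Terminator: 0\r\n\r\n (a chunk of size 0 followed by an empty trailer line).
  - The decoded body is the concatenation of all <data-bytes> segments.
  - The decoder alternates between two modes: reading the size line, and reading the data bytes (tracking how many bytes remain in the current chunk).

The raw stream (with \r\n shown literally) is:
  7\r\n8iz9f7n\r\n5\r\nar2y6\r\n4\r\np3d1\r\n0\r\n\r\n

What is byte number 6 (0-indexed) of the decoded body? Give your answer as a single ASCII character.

Answer: n

Derivation:
Chunk 1: stream[0..1]='7' size=0x7=7, data at stream[3..10]='8iz9f7n' -> body[0..7], body so far='8iz9f7n'
Chunk 2: stream[12..13]='5' size=0x5=5, data at stream[15..20]='ar2y6' -> body[7..12], body so far='8iz9f7nar2y6'
Chunk 3: stream[22..23]='4' size=0x4=4, data at stream[25..29]='p3d1' -> body[12..16], body so far='8iz9f7nar2y6p3d1'
Chunk 4: stream[31..32]='0' size=0 (terminator). Final body='8iz9f7nar2y6p3d1' (16 bytes)
Body byte 6 = 'n'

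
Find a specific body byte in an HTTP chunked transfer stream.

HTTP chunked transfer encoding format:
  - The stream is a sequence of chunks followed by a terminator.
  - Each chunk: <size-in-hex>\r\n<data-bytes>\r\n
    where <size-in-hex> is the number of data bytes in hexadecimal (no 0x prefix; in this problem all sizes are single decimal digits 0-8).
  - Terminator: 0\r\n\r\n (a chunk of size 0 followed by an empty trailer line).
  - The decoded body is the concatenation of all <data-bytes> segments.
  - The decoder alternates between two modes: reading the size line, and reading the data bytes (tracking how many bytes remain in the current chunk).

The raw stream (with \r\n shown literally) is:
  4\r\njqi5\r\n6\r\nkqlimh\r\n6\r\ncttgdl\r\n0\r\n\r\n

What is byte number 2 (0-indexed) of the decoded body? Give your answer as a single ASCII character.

Chunk 1: stream[0..1]='4' size=0x4=4, data at stream[3..7]='jqi5' -> body[0..4], body so far='jqi5'
Chunk 2: stream[9..10]='6' size=0x6=6, data at stream[12..18]='kqlimh' -> body[4..10], body so far='jqi5kqlimh'
Chunk 3: stream[20..21]='6' size=0x6=6, data at stream[23..29]='cttgdl' -> body[10..16], body so far='jqi5kqlimhcttgdl'
Chunk 4: stream[31..32]='0' size=0 (terminator). Final body='jqi5kqlimhcttgdl' (16 bytes)
Body byte 2 = 'i'

Answer: i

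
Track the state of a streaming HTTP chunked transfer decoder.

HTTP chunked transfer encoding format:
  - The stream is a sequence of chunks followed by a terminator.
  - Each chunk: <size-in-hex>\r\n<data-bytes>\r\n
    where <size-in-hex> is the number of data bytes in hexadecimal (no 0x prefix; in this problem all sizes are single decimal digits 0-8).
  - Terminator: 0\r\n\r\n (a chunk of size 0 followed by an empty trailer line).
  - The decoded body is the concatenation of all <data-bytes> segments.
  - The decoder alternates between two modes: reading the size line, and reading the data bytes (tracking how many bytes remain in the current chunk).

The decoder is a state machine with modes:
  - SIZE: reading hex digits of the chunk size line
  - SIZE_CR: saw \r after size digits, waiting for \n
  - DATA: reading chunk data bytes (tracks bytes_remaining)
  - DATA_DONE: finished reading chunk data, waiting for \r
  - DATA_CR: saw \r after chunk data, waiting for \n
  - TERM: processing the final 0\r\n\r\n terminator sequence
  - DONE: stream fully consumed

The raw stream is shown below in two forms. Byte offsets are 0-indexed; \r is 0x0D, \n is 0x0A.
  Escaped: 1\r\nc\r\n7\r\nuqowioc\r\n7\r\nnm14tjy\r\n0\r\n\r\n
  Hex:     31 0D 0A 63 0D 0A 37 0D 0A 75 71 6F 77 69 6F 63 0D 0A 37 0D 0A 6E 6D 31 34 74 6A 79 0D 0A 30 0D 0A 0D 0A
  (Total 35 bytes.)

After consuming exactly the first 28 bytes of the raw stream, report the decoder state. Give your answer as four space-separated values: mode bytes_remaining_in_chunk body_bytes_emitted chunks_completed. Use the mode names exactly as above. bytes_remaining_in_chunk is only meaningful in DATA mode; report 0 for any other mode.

Answer: DATA_DONE 0 15 2

Derivation:
Byte 0 = '1': mode=SIZE remaining=0 emitted=0 chunks_done=0
Byte 1 = 0x0D: mode=SIZE_CR remaining=0 emitted=0 chunks_done=0
Byte 2 = 0x0A: mode=DATA remaining=1 emitted=0 chunks_done=0
Byte 3 = 'c': mode=DATA_DONE remaining=0 emitted=1 chunks_done=0
Byte 4 = 0x0D: mode=DATA_CR remaining=0 emitted=1 chunks_done=0
Byte 5 = 0x0A: mode=SIZE remaining=0 emitted=1 chunks_done=1
Byte 6 = '7': mode=SIZE remaining=0 emitted=1 chunks_done=1
Byte 7 = 0x0D: mode=SIZE_CR remaining=0 emitted=1 chunks_done=1
Byte 8 = 0x0A: mode=DATA remaining=7 emitted=1 chunks_done=1
Byte 9 = 'u': mode=DATA remaining=6 emitted=2 chunks_done=1
Byte 10 = 'q': mode=DATA remaining=5 emitted=3 chunks_done=1
Byte 11 = 'o': mode=DATA remaining=4 emitted=4 chunks_done=1
Byte 12 = 'w': mode=DATA remaining=3 emitted=5 chunks_done=1
Byte 13 = 'i': mode=DATA remaining=2 emitted=6 chunks_done=1
Byte 14 = 'o': mode=DATA remaining=1 emitted=7 chunks_done=1
Byte 15 = 'c': mode=DATA_DONE remaining=0 emitted=8 chunks_done=1
Byte 16 = 0x0D: mode=DATA_CR remaining=0 emitted=8 chunks_done=1
Byte 17 = 0x0A: mode=SIZE remaining=0 emitted=8 chunks_done=2
Byte 18 = '7': mode=SIZE remaining=0 emitted=8 chunks_done=2
Byte 19 = 0x0D: mode=SIZE_CR remaining=0 emitted=8 chunks_done=2
Byte 20 = 0x0A: mode=DATA remaining=7 emitted=8 chunks_done=2
Byte 21 = 'n': mode=DATA remaining=6 emitted=9 chunks_done=2
Byte 22 = 'm': mode=DATA remaining=5 emitted=10 chunks_done=2
Byte 23 = '1': mode=DATA remaining=4 emitted=11 chunks_done=2
Byte 24 = '4': mode=DATA remaining=3 emitted=12 chunks_done=2
Byte 25 = 't': mode=DATA remaining=2 emitted=13 chunks_done=2
Byte 26 = 'j': mode=DATA remaining=1 emitted=14 chunks_done=2
Byte 27 = 'y': mode=DATA_DONE remaining=0 emitted=15 chunks_done=2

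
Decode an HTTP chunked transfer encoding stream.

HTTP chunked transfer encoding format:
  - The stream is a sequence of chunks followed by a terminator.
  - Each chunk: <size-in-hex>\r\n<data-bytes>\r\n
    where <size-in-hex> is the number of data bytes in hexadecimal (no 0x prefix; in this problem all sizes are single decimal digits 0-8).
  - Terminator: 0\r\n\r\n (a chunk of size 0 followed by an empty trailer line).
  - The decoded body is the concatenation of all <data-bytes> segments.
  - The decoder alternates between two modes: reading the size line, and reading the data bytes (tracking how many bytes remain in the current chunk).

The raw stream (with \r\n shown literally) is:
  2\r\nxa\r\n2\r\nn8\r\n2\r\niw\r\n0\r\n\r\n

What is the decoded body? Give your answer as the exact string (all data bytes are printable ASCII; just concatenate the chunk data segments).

Chunk 1: stream[0..1]='2' size=0x2=2, data at stream[3..5]='xa' -> body[0..2], body so far='xa'
Chunk 2: stream[7..8]='2' size=0x2=2, data at stream[10..12]='n8' -> body[2..4], body so far='xan8'
Chunk 3: stream[14..15]='2' size=0x2=2, data at stream[17..19]='iw' -> body[4..6], body so far='xan8iw'
Chunk 4: stream[21..22]='0' size=0 (terminator). Final body='xan8iw' (6 bytes)

Answer: xan8iw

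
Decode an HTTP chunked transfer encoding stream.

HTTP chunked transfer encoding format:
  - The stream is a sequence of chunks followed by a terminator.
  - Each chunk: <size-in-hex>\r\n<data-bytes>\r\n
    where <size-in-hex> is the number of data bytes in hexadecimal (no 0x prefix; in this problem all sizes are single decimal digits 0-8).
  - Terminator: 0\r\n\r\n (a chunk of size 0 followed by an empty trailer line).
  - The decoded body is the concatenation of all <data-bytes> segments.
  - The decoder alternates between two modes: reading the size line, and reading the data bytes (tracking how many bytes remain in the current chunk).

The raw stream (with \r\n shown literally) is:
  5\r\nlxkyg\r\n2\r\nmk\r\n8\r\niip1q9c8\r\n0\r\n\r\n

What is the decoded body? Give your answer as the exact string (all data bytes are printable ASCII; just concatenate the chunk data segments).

Chunk 1: stream[0..1]='5' size=0x5=5, data at stream[3..8]='lxkyg' -> body[0..5], body so far='lxkyg'
Chunk 2: stream[10..11]='2' size=0x2=2, data at stream[13..15]='mk' -> body[5..7], body so far='lxkygmk'
Chunk 3: stream[17..18]='8' size=0x8=8, data at stream[20..28]='iip1q9c8' -> body[7..15], body so far='lxkygmkiip1q9c8'
Chunk 4: stream[30..31]='0' size=0 (terminator). Final body='lxkygmkiip1q9c8' (15 bytes)

Answer: lxkygmkiip1q9c8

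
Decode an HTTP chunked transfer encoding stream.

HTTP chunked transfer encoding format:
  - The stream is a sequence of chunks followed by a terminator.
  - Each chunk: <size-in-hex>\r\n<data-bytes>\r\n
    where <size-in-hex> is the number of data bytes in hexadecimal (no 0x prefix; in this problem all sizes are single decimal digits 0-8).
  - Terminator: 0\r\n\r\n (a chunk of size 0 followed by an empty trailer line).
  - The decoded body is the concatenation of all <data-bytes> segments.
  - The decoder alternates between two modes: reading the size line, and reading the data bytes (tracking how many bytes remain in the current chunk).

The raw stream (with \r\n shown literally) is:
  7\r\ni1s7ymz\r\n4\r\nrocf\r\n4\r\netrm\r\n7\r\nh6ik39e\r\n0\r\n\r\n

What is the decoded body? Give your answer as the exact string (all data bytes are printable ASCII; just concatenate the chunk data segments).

Chunk 1: stream[0..1]='7' size=0x7=7, data at stream[3..10]='i1s7ymz' -> body[0..7], body so far='i1s7ymz'
Chunk 2: stream[12..13]='4' size=0x4=4, data at stream[15..19]='rocf' -> body[7..11], body so far='i1s7ymzrocf'
Chunk 3: stream[21..22]='4' size=0x4=4, data at stream[24..28]='etrm' -> body[11..15], body so far='i1s7ymzrocfetrm'
Chunk 4: stream[30..31]='7' size=0x7=7, data at stream[33..40]='h6ik39e' -> body[15..22], body so far='i1s7ymzrocfetrmh6ik39e'
Chunk 5: stream[42..43]='0' size=0 (terminator). Final body='i1s7ymzrocfetrmh6ik39e' (22 bytes)

Answer: i1s7ymzrocfetrmh6ik39e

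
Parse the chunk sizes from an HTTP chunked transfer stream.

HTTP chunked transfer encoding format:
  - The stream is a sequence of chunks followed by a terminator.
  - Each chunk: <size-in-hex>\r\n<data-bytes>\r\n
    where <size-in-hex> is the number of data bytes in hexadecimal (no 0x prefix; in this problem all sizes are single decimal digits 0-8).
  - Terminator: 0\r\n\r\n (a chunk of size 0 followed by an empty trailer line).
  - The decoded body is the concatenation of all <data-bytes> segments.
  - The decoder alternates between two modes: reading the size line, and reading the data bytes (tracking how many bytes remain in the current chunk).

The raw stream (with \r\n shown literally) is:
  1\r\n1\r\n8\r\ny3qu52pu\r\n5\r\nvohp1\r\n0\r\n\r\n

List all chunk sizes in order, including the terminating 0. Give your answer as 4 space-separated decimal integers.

Answer: 1 8 5 0

Derivation:
Chunk 1: stream[0..1]='1' size=0x1=1, data at stream[3..4]='1' -> body[0..1], body so far='1'
Chunk 2: stream[6..7]='8' size=0x8=8, data at stream[9..17]='y3qu52pu' -> body[1..9], body so far='1y3qu52pu'
Chunk 3: stream[19..20]='5' size=0x5=5, data at stream[22..27]='vohp1' -> body[9..14], body so far='1y3qu52puvohp1'
Chunk 4: stream[29..30]='0' size=0 (terminator). Final body='1y3qu52puvohp1' (14 bytes)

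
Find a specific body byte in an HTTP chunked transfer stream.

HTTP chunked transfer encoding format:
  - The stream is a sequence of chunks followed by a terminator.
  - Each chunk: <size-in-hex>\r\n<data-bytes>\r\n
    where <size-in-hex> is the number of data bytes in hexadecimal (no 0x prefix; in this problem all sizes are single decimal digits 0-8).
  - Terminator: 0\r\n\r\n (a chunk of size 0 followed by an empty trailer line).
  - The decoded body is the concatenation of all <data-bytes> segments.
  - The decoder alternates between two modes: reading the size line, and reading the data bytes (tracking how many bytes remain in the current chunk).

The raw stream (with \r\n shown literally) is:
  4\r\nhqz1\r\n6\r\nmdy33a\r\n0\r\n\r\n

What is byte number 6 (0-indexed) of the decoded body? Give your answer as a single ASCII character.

Chunk 1: stream[0..1]='4' size=0x4=4, data at stream[3..7]='hqz1' -> body[0..4], body so far='hqz1'
Chunk 2: stream[9..10]='6' size=0x6=6, data at stream[12..18]='mdy33a' -> body[4..10], body so far='hqz1mdy33a'
Chunk 3: stream[20..21]='0' size=0 (terminator). Final body='hqz1mdy33a' (10 bytes)
Body byte 6 = 'y'

Answer: y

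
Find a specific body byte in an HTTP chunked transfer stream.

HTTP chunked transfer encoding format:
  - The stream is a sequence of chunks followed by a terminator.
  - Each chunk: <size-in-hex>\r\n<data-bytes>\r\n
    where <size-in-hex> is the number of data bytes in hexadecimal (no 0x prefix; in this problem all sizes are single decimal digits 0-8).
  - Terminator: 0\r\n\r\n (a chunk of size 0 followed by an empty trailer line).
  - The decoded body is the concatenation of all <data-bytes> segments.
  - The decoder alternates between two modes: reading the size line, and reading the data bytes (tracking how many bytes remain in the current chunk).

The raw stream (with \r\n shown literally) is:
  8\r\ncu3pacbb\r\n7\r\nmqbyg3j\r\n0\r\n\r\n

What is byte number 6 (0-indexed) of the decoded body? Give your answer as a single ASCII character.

Chunk 1: stream[0..1]='8' size=0x8=8, data at stream[3..11]='cu3pacbb' -> body[0..8], body so far='cu3pacbb'
Chunk 2: stream[13..14]='7' size=0x7=7, data at stream[16..23]='mqbyg3j' -> body[8..15], body so far='cu3pacbbmqbyg3j'
Chunk 3: stream[25..26]='0' size=0 (terminator). Final body='cu3pacbbmqbyg3j' (15 bytes)
Body byte 6 = 'b'

Answer: b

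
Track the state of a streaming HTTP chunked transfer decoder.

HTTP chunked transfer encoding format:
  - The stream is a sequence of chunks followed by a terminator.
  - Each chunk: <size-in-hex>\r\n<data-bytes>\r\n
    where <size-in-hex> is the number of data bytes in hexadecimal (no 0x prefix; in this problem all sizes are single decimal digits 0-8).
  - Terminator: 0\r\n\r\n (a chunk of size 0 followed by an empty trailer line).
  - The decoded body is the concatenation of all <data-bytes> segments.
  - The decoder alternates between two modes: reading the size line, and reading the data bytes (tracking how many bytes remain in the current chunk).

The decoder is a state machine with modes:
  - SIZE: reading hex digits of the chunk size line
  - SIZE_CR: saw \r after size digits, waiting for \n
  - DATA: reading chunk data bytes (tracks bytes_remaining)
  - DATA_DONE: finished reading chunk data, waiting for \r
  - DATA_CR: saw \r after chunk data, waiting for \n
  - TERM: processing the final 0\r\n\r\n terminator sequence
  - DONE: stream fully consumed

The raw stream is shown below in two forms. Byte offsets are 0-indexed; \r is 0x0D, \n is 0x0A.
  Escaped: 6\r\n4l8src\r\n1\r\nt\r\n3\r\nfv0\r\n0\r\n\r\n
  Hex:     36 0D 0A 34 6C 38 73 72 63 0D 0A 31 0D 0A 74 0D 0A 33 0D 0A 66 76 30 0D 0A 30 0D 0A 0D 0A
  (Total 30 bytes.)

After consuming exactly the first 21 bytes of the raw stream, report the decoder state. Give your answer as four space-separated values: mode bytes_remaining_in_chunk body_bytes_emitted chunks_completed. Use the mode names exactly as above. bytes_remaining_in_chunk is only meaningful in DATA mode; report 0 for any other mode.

Byte 0 = '6': mode=SIZE remaining=0 emitted=0 chunks_done=0
Byte 1 = 0x0D: mode=SIZE_CR remaining=0 emitted=0 chunks_done=0
Byte 2 = 0x0A: mode=DATA remaining=6 emitted=0 chunks_done=0
Byte 3 = '4': mode=DATA remaining=5 emitted=1 chunks_done=0
Byte 4 = 'l': mode=DATA remaining=4 emitted=2 chunks_done=0
Byte 5 = '8': mode=DATA remaining=3 emitted=3 chunks_done=0
Byte 6 = 's': mode=DATA remaining=2 emitted=4 chunks_done=0
Byte 7 = 'r': mode=DATA remaining=1 emitted=5 chunks_done=0
Byte 8 = 'c': mode=DATA_DONE remaining=0 emitted=6 chunks_done=0
Byte 9 = 0x0D: mode=DATA_CR remaining=0 emitted=6 chunks_done=0
Byte 10 = 0x0A: mode=SIZE remaining=0 emitted=6 chunks_done=1
Byte 11 = '1': mode=SIZE remaining=0 emitted=6 chunks_done=1
Byte 12 = 0x0D: mode=SIZE_CR remaining=0 emitted=6 chunks_done=1
Byte 13 = 0x0A: mode=DATA remaining=1 emitted=6 chunks_done=1
Byte 14 = 't': mode=DATA_DONE remaining=0 emitted=7 chunks_done=1
Byte 15 = 0x0D: mode=DATA_CR remaining=0 emitted=7 chunks_done=1
Byte 16 = 0x0A: mode=SIZE remaining=0 emitted=7 chunks_done=2
Byte 17 = '3': mode=SIZE remaining=0 emitted=7 chunks_done=2
Byte 18 = 0x0D: mode=SIZE_CR remaining=0 emitted=7 chunks_done=2
Byte 19 = 0x0A: mode=DATA remaining=3 emitted=7 chunks_done=2
Byte 20 = 'f': mode=DATA remaining=2 emitted=8 chunks_done=2

Answer: DATA 2 8 2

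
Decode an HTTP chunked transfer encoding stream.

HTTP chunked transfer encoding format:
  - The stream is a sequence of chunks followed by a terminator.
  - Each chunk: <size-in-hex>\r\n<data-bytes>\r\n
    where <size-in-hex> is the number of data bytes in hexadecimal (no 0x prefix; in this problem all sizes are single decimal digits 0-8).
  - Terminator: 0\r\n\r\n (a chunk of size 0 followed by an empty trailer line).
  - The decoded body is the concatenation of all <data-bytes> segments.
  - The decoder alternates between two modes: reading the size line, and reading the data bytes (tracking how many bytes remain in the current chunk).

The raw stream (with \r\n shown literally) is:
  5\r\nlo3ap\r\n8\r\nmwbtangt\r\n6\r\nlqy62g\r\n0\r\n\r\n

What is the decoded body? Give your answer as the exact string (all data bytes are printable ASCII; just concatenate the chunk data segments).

Answer: lo3apmwbtangtlqy62g

Derivation:
Chunk 1: stream[0..1]='5' size=0x5=5, data at stream[3..8]='lo3ap' -> body[0..5], body so far='lo3ap'
Chunk 2: stream[10..11]='8' size=0x8=8, data at stream[13..21]='mwbtangt' -> body[5..13], body so far='lo3apmwbtangt'
Chunk 3: stream[23..24]='6' size=0x6=6, data at stream[26..32]='lqy62g' -> body[13..19], body so far='lo3apmwbtangtlqy62g'
Chunk 4: stream[34..35]='0' size=0 (terminator). Final body='lo3apmwbtangtlqy62g' (19 bytes)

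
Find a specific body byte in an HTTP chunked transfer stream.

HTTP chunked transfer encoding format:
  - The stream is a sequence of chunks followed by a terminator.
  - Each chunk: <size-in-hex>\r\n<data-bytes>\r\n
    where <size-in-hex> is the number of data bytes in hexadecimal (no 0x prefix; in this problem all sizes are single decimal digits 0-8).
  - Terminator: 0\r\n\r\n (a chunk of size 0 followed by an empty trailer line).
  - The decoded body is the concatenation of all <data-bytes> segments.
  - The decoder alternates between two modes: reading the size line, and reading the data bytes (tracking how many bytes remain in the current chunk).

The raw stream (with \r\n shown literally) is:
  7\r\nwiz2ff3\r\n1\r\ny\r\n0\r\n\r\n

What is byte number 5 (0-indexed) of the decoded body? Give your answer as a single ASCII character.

Answer: f

Derivation:
Chunk 1: stream[0..1]='7' size=0x7=7, data at stream[3..10]='wiz2ff3' -> body[0..7], body so far='wiz2ff3'
Chunk 2: stream[12..13]='1' size=0x1=1, data at stream[15..16]='y' -> body[7..8], body so far='wiz2ff3y'
Chunk 3: stream[18..19]='0' size=0 (terminator). Final body='wiz2ff3y' (8 bytes)
Body byte 5 = 'f'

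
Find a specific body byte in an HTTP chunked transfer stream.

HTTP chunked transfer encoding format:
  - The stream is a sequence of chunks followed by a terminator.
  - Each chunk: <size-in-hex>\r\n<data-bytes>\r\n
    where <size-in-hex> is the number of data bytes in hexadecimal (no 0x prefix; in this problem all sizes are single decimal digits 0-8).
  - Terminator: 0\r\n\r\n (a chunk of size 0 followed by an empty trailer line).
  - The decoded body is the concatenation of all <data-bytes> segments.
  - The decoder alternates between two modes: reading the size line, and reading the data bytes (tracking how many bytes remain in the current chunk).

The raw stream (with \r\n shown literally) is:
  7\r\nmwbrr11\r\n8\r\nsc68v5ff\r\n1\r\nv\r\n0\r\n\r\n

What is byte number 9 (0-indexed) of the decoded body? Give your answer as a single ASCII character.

Answer: 6

Derivation:
Chunk 1: stream[0..1]='7' size=0x7=7, data at stream[3..10]='mwbrr11' -> body[0..7], body so far='mwbrr11'
Chunk 2: stream[12..13]='8' size=0x8=8, data at stream[15..23]='sc68v5ff' -> body[7..15], body so far='mwbrr11sc68v5ff'
Chunk 3: stream[25..26]='1' size=0x1=1, data at stream[28..29]='v' -> body[15..16], body so far='mwbrr11sc68v5ffv'
Chunk 4: stream[31..32]='0' size=0 (terminator). Final body='mwbrr11sc68v5ffv' (16 bytes)
Body byte 9 = '6'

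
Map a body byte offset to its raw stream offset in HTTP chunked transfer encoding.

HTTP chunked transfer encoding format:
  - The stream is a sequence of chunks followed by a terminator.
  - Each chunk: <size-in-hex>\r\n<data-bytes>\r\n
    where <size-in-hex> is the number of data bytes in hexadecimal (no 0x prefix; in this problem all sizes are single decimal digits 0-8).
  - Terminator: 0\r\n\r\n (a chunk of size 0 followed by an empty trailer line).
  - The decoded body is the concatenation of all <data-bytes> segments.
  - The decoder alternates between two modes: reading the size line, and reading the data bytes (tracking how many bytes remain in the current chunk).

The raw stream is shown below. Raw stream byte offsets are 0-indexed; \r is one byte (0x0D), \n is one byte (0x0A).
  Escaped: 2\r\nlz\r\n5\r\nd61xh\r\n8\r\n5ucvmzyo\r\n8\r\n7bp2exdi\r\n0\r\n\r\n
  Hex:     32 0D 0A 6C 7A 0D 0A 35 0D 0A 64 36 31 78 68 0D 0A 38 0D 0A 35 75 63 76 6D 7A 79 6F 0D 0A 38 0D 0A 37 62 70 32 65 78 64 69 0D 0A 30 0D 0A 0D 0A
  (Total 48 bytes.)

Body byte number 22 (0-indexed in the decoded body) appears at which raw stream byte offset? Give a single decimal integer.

Answer: 40

Derivation:
Chunk 1: stream[0..1]='2' size=0x2=2, data at stream[3..5]='lz' -> body[0..2], body so far='lz'
Chunk 2: stream[7..8]='5' size=0x5=5, data at stream[10..15]='d61xh' -> body[2..7], body so far='lzd61xh'
Chunk 3: stream[17..18]='8' size=0x8=8, data at stream[20..28]='5ucvmzyo' -> body[7..15], body so far='lzd61xh5ucvmzyo'
Chunk 4: stream[30..31]='8' size=0x8=8, data at stream[33..41]='7bp2exdi' -> body[15..23], body so far='lzd61xh5ucvmzyo7bp2exdi'
Chunk 5: stream[43..44]='0' size=0 (terminator). Final body='lzd61xh5ucvmzyo7bp2exdi' (23 bytes)
Body byte 22 at stream offset 40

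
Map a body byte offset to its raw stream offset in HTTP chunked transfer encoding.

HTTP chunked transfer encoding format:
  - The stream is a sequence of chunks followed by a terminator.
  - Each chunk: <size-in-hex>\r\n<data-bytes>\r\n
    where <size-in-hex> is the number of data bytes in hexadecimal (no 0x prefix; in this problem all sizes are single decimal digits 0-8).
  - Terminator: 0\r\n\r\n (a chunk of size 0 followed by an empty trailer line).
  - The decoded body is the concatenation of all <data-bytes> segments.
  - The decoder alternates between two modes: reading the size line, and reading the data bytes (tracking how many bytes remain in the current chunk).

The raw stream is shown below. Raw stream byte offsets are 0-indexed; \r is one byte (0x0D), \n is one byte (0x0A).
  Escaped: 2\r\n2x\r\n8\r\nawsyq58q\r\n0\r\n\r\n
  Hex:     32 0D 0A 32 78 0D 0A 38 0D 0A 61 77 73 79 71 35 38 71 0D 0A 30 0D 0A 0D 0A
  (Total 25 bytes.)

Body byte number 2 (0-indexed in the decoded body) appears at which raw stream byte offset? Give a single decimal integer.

Answer: 10

Derivation:
Chunk 1: stream[0..1]='2' size=0x2=2, data at stream[3..5]='2x' -> body[0..2], body so far='2x'
Chunk 2: stream[7..8]='8' size=0x8=8, data at stream[10..18]='awsyq58q' -> body[2..10], body so far='2xawsyq58q'
Chunk 3: stream[20..21]='0' size=0 (terminator). Final body='2xawsyq58q' (10 bytes)
Body byte 2 at stream offset 10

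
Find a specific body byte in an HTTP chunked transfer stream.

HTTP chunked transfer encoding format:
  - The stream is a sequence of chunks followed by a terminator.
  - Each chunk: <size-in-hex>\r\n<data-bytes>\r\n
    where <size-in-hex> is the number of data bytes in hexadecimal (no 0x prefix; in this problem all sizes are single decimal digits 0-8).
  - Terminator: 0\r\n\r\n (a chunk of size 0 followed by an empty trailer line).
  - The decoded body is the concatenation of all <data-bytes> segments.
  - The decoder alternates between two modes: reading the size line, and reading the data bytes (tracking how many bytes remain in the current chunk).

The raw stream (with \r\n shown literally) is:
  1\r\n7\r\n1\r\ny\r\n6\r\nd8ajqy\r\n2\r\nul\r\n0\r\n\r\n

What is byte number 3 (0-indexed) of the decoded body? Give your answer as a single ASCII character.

Chunk 1: stream[0..1]='1' size=0x1=1, data at stream[3..4]='7' -> body[0..1], body so far='7'
Chunk 2: stream[6..7]='1' size=0x1=1, data at stream[9..10]='y' -> body[1..2], body so far='7y'
Chunk 3: stream[12..13]='6' size=0x6=6, data at stream[15..21]='d8ajqy' -> body[2..8], body so far='7yd8ajqy'
Chunk 4: stream[23..24]='2' size=0x2=2, data at stream[26..28]='ul' -> body[8..10], body so far='7yd8ajqyul'
Chunk 5: stream[30..31]='0' size=0 (terminator). Final body='7yd8ajqyul' (10 bytes)
Body byte 3 = '8'

Answer: 8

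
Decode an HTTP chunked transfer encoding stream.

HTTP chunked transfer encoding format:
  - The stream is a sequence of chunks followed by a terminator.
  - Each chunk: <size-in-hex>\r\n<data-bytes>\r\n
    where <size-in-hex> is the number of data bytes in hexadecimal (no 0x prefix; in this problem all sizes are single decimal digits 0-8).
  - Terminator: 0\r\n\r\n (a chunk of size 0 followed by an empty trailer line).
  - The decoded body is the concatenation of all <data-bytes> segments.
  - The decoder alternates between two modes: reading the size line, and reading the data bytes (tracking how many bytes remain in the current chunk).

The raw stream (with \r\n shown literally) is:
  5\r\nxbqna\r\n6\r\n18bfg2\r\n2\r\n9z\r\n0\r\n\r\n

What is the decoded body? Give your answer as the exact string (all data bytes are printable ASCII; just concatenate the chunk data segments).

Chunk 1: stream[0..1]='5' size=0x5=5, data at stream[3..8]='xbqna' -> body[0..5], body so far='xbqna'
Chunk 2: stream[10..11]='6' size=0x6=6, data at stream[13..19]='18bfg2' -> body[5..11], body so far='xbqna18bfg2'
Chunk 3: stream[21..22]='2' size=0x2=2, data at stream[24..26]='9z' -> body[11..13], body so far='xbqna18bfg29z'
Chunk 4: stream[28..29]='0' size=0 (terminator). Final body='xbqna18bfg29z' (13 bytes)

Answer: xbqna18bfg29z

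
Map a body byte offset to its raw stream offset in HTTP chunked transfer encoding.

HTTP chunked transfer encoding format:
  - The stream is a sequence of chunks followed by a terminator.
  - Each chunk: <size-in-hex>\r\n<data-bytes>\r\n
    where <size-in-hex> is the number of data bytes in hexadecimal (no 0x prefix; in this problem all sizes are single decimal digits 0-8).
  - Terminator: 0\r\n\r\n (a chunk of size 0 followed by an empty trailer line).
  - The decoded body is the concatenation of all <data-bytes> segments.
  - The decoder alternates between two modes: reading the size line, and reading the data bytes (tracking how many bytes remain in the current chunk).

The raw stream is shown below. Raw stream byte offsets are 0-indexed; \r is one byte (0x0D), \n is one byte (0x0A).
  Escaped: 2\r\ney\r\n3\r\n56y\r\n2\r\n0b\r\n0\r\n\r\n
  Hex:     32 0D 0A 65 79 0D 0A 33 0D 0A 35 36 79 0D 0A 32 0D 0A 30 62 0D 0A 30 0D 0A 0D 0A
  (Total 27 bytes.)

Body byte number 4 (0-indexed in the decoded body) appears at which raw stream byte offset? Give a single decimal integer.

Chunk 1: stream[0..1]='2' size=0x2=2, data at stream[3..5]='ey' -> body[0..2], body so far='ey'
Chunk 2: stream[7..8]='3' size=0x3=3, data at stream[10..13]='56y' -> body[2..5], body so far='ey56y'
Chunk 3: stream[15..16]='2' size=0x2=2, data at stream[18..20]='0b' -> body[5..7], body so far='ey56y0b'
Chunk 4: stream[22..23]='0' size=0 (terminator). Final body='ey56y0b' (7 bytes)
Body byte 4 at stream offset 12

Answer: 12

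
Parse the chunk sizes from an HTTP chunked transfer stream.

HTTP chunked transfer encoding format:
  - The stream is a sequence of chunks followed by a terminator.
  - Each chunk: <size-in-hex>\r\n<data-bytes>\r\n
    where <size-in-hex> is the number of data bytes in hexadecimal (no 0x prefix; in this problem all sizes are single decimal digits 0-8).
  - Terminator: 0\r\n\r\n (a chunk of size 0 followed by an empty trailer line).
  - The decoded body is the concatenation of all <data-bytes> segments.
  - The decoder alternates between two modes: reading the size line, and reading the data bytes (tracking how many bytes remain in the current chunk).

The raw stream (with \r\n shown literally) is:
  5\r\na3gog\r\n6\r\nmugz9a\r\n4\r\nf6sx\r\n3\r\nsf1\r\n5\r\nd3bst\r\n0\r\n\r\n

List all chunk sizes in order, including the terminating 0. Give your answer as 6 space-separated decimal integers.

Chunk 1: stream[0..1]='5' size=0x5=5, data at stream[3..8]='a3gog' -> body[0..5], body so far='a3gog'
Chunk 2: stream[10..11]='6' size=0x6=6, data at stream[13..19]='mugz9a' -> body[5..11], body so far='a3gogmugz9a'
Chunk 3: stream[21..22]='4' size=0x4=4, data at stream[24..28]='f6sx' -> body[11..15], body so far='a3gogmugz9af6sx'
Chunk 4: stream[30..31]='3' size=0x3=3, data at stream[33..36]='sf1' -> body[15..18], body so far='a3gogmugz9af6sxsf1'
Chunk 5: stream[38..39]='5' size=0x5=5, data at stream[41..46]='d3bst' -> body[18..23], body so far='a3gogmugz9af6sxsf1d3bst'
Chunk 6: stream[48..49]='0' size=0 (terminator). Final body='a3gogmugz9af6sxsf1d3bst' (23 bytes)

Answer: 5 6 4 3 5 0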